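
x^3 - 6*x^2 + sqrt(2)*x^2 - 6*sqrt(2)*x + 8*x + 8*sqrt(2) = (x - 4)*(x - 2)*(x + sqrt(2))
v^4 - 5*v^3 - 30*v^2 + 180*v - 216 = (v - 6)*(v - 3)*(v - 2)*(v + 6)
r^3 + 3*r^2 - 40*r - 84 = (r - 6)*(r + 2)*(r + 7)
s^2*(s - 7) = s^3 - 7*s^2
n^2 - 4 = (n - 2)*(n + 2)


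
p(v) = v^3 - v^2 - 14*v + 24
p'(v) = 3*v^2 - 2*v - 14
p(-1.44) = 39.10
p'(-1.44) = -4.90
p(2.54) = -1.62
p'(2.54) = 0.27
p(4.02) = 16.52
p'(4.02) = 26.44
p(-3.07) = 28.62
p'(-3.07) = 20.41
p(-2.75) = 34.14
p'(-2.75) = 14.19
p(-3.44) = 19.62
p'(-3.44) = 28.38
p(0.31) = 19.59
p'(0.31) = -14.33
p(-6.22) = -168.25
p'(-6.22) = 114.51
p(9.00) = 546.00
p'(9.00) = 211.00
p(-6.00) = -144.00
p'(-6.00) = 106.00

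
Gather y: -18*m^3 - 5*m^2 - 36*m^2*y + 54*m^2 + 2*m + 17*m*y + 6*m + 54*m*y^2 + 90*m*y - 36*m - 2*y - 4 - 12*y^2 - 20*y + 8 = -18*m^3 + 49*m^2 - 28*m + y^2*(54*m - 12) + y*(-36*m^2 + 107*m - 22) + 4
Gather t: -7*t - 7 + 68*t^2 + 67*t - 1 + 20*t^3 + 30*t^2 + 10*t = 20*t^3 + 98*t^2 + 70*t - 8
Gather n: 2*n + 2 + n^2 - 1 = n^2 + 2*n + 1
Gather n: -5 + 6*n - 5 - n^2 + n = -n^2 + 7*n - 10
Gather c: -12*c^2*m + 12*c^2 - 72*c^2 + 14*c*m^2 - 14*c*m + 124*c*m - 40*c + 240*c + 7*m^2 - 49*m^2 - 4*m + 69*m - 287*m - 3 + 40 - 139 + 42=c^2*(-12*m - 60) + c*(14*m^2 + 110*m + 200) - 42*m^2 - 222*m - 60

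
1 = 1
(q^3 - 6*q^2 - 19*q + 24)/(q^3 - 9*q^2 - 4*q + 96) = (q - 1)/(q - 4)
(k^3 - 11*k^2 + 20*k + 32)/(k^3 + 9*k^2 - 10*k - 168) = (k^2 - 7*k - 8)/(k^2 + 13*k + 42)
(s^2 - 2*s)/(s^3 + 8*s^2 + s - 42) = s/(s^2 + 10*s + 21)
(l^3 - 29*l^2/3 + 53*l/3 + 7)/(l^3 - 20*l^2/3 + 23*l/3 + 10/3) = (l^2 - 10*l + 21)/(l^2 - 7*l + 10)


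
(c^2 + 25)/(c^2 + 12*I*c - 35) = (c - 5*I)/(c + 7*I)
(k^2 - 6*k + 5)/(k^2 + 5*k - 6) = (k - 5)/(k + 6)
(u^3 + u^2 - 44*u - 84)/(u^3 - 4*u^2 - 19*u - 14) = (u + 6)/(u + 1)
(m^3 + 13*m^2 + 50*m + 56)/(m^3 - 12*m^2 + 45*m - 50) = (m^3 + 13*m^2 + 50*m + 56)/(m^3 - 12*m^2 + 45*m - 50)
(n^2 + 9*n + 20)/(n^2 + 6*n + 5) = (n + 4)/(n + 1)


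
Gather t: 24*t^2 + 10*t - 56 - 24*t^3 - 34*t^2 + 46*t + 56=-24*t^3 - 10*t^2 + 56*t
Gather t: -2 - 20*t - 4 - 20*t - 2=-40*t - 8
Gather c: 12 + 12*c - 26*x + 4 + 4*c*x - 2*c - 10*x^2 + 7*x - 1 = c*(4*x + 10) - 10*x^2 - 19*x + 15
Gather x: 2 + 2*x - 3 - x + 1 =x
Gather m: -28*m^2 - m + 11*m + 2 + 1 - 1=-28*m^2 + 10*m + 2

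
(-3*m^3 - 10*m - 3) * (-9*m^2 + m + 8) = 27*m^5 - 3*m^4 + 66*m^3 + 17*m^2 - 83*m - 24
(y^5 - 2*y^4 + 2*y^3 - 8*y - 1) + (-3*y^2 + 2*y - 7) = y^5 - 2*y^4 + 2*y^3 - 3*y^2 - 6*y - 8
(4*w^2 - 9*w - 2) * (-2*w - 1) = -8*w^3 + 14*w^2 + 13*w + 2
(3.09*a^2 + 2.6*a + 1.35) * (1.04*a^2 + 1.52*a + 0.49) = 3.2136*a^4 + 7.4008*a^3 + 6.8701*a^2 + 3.326*a + 0.6615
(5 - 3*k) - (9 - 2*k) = -k - 4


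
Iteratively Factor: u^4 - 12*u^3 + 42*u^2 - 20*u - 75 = (u - 3)*(u^3 - 9*u^2 + 15*u + 25) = (u - 5)*(u - 3)*(u^2 - 4*u - 5) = (u - 5)*(u - 3)*(u + 1)*(u - 5)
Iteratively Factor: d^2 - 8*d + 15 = (d - 3)*(d - 5)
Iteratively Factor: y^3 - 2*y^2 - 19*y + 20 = (y - 5)*(y^2 + 3*y - 4) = (y - 5)*(y + 4)*(y - 1)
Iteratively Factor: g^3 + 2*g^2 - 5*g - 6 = (g + 1)*(g^2 + g - 6) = (g - 2)*(g + 1)*(g + 3)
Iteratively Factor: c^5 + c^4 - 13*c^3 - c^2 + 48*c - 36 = (c + 3)*(c^4 - 2*c^3 - 7*c^2 + 20*c - 12) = (c - 2)*(c + 3)*(c^3 - 7*c + 6) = (c - 2)*(c + 3)^2*(c^2 - 3*c + 2) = (c - 2)*(c - 1)*(c + 3)^2*(c - 2)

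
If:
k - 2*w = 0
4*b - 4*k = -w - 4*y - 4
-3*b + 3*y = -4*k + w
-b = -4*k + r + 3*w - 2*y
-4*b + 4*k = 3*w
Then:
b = 15/19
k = 24/19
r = 1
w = 12/19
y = -13/19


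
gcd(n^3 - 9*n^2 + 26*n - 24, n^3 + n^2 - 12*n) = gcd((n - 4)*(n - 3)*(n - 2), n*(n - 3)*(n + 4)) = n - 3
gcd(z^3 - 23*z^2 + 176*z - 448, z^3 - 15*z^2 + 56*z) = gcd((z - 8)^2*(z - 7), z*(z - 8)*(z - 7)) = z^2 - 15*z + 56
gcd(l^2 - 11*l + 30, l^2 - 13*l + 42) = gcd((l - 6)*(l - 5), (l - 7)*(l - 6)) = l - 6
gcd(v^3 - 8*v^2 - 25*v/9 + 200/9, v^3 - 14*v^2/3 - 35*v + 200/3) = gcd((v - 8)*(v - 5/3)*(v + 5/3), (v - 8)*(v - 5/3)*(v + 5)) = v^2 - 29*v/3 + 40/3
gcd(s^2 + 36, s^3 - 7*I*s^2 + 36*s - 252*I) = s^2 + 36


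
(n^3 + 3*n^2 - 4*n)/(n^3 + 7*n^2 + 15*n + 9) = n*(n^2 + 3*n - 4)/(n^3 + 7*n^2 + 15*n + 9)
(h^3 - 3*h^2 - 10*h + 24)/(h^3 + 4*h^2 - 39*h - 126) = (h^2 - 6*h + 8)/(h^2 + h - 42)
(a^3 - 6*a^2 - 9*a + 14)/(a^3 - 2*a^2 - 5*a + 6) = (a - 7)/(a - 3)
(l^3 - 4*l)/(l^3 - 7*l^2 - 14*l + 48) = l*(l + 2)/(l^2 - 5*l - 24)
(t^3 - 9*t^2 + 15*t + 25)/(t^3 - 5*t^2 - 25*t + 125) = (t + 1)/(t + 5)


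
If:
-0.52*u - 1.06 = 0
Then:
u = -2.04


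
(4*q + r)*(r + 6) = 4*q*r + 24*q + r^2 + 6*r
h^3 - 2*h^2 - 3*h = h*(h - 3)*(h + 1)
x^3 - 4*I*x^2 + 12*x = x*(x - 6*I)*(x + 2*I)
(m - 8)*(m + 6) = m^2 - 2*m - 48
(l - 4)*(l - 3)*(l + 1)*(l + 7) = l^4 + l^3 - 37*l^2 + 47*l + 84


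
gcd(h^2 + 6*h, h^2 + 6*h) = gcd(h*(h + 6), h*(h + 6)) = h^2 + 6*h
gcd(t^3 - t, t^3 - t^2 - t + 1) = t^2 - 1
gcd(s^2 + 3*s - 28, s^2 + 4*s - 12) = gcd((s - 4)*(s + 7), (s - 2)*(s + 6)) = 1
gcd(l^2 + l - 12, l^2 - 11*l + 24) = l - 3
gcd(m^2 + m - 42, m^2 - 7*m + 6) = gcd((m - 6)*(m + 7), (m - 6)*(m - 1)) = m - 6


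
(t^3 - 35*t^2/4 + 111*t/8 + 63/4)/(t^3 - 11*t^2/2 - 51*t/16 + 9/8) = 2*(2*t - 7)/(4*t - 1)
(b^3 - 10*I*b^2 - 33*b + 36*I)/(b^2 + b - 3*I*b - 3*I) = (b^2 - 7*I*b - 12)/(b + 1)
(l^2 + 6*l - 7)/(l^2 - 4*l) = (l^2 + 6*l - 7)/(l*(l - 4))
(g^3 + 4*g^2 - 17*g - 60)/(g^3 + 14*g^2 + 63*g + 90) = (g - 4)/(g + 6)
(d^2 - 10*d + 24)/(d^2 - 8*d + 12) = (d - 4)/(d - 2)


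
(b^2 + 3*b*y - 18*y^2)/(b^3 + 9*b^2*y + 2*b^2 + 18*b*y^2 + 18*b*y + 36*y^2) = (b - 3*y)/(b^2 + 3*b*y + 2*b + 6*y)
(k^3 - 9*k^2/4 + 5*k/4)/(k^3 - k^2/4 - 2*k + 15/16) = 4*k*(k - 1)/(4*k^2 + 4*k - 3)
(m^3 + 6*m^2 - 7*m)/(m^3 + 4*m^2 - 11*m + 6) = m*(m + 7)/(m^2 + 5*m - 6)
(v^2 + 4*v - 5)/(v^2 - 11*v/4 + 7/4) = 4*(v + 5)/(4*v - 7)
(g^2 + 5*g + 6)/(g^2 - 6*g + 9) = (g^2 + 5*g + 6)/(g^2 - 6*g + 9)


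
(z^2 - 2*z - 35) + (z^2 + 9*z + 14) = 2*z^2 + 7*z - 21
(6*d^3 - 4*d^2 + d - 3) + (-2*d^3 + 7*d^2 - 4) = 4*d^3 + 3*d^2 + d - 7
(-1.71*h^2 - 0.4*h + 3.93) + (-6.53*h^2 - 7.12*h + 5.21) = -8.24*h^2 - 7.52*h + 9.14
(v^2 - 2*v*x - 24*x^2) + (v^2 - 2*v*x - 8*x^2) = 2*v^2 - 4*v*x - 32*x^2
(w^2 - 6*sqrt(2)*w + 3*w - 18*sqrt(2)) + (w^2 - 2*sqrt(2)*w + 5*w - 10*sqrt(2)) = 2*w^2 - 8*sqrt(2)*w + 8*w - 28*sqrt(2)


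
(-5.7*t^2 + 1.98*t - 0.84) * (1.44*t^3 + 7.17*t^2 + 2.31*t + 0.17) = -8.208*t^5 - 38.0178*t^4 - 0.180000000000001*t^3 - 2.418*t^2 - 1.6038*t - 0.1428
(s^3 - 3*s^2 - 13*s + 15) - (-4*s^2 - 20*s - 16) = s^3 + s^2 + 7*s + 31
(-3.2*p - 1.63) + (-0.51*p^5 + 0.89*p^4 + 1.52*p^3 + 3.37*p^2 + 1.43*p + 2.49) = -0.51*p^5 + 0.89*p^4 + 1.52*p^3 + 3.37*p^2 - 1.77*p + 0.86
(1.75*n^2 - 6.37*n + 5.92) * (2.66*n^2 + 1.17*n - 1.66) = 4.655*n^4 - 14.8967*n^3 + 5.3893*n^2 + 17.5006*n - 9.8272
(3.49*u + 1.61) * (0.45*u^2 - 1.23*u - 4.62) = 1.5705*u^3 - 3.5682*u^2 - 18.1041*u - 7.4382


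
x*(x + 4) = x^2 + 4*x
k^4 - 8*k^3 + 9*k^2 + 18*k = k*(k - 6)*(k - 3)*(k + 1)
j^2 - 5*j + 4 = (j - 4)*(j - 1)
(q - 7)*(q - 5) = q^2 - 12*q + 35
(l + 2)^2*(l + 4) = l^3 + 8*l^2 + 20*l + 16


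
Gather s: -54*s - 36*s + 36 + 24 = 60 - 90*s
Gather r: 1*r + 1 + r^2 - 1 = r^2 + r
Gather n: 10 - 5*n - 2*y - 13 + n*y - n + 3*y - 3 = n*(y - 6) + y - 6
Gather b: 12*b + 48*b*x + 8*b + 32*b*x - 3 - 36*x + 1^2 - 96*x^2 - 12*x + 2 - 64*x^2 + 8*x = b*(80*x + 20) - 160*x^2 - 40*x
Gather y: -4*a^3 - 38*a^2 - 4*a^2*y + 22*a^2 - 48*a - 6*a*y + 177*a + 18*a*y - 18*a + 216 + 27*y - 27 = -4*a^3 - 16*a^2 + 111*a + y*(-4*a^2 + 12*a + 27) + 189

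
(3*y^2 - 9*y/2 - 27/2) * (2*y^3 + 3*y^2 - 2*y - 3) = 6*y^5 - 93*y^3/2 - 81*y^2/2 + 81*y/2 + 81/2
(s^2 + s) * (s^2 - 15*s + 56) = s^4 - 14*s^3 + 41*s^2 + 56*s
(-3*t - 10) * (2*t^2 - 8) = -6*t^3 - 20*t^2 + 24*t + 80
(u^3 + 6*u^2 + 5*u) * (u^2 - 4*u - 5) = u^5 + 2*u^4 - 24*u^3 - 50*u^2 - 25*u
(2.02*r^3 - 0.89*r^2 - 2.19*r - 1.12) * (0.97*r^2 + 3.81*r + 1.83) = 1.9594*r^5 + 6.8329*r^4 - 1.8186*r^3 - 11.059*r^2 - 8.2749*r - 2.0496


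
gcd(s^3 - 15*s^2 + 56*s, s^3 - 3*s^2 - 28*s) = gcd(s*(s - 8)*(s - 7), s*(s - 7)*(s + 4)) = s^2 - 7*s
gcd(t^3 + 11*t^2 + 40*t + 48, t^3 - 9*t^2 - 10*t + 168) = t + 4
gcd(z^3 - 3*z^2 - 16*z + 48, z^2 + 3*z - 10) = 1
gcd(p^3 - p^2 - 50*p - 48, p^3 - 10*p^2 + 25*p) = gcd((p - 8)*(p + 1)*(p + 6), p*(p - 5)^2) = 1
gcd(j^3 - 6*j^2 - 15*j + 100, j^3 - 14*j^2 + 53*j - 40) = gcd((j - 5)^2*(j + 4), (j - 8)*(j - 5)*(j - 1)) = j - 5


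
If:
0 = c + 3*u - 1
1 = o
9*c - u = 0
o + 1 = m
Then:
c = 1/28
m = 2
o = 1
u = 9/28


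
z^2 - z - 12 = (z - 4)*(z + 3)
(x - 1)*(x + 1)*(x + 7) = x^3 + 7*x^2 - x - 7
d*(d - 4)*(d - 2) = d^3 - 6*d^2 + 8*d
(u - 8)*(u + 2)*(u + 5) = u^3 - u^2 - 46*u - 80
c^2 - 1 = (c - 1)*(c + 1)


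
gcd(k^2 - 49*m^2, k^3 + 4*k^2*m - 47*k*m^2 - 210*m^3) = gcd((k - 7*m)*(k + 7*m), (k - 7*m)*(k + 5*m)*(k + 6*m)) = k - 7*m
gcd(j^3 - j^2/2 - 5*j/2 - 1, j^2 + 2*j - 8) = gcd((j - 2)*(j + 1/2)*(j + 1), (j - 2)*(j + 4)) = j - 2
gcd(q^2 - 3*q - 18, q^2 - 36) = q - 6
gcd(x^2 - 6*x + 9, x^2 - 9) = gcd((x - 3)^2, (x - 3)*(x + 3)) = x - 3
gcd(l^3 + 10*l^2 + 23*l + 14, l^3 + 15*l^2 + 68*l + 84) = l^2 + 9*l + 14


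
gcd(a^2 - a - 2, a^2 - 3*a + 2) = a - 2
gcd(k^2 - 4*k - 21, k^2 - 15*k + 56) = k - 7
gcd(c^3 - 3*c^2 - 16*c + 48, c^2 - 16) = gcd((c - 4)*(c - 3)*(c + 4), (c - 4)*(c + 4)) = c^2 - 16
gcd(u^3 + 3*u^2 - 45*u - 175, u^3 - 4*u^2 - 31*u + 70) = u^2 - 2*u - 35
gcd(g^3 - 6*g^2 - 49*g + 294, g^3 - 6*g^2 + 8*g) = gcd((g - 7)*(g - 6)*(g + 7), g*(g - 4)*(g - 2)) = 1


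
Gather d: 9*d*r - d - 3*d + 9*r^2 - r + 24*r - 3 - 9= d*(9*r - 4) + 9*r^2 + 23*r - 12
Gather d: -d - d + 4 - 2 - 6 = -2*d - 4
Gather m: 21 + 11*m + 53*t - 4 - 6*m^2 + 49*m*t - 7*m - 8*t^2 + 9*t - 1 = -6*m^2 + m*(49*t + 4) - 8*t^2 + 62*t + 16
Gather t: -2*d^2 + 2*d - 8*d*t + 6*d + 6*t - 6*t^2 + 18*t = -2*d^2 + 8*d - 6*t^2 + t*(24 - 8*d)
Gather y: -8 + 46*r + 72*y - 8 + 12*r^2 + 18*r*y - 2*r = 12*r^2 + 44*r + y*(18*r + 72) - 16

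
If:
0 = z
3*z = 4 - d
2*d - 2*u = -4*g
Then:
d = 4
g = u/2 - 2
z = 0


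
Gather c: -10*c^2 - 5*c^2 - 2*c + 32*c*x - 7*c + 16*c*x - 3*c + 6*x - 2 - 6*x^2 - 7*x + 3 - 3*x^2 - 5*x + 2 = -15*c^2 + c*(48*x - 12) - 9*x^2 - 6*x + 3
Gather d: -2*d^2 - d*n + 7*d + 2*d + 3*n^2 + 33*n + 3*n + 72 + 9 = -2*d^2 + d*(9 - n) + 3*n^2 + 36*n + 81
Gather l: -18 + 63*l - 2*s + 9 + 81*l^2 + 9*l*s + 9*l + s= 81*l^2 + l*(9*s + 72) - s - 9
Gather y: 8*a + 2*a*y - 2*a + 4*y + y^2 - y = 6*a + y^2 + y*(2*a + 3)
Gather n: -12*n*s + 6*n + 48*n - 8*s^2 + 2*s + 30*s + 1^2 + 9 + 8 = n*(54 - 12*s) - 8*s^2 + 32*s + 18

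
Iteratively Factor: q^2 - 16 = (q + 4)*(q - 4)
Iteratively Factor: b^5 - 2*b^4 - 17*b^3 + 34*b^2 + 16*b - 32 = (b - 2)*(b^4 - 17*b^2 + 16) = (b - 4)*(b - 2)*(b^3 + 4*b^2 - b - 4) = (b - 4)*(b - 2)*(b - 1)*(b^2 + 5*b + 4) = (b - 4)*(b - 2)*(b - 1)*(b + 1)*(b + 4)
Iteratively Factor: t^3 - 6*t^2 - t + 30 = (t - 5)*(t^2 - t - 6) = (t - 5)*(t + 2)*(t - 3)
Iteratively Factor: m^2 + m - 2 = (m - 1)*(m + 2)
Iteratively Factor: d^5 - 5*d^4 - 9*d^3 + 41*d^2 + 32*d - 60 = (d + 2)*(d^4 - 7*d^3 + 5*d^2 + 31*d - 30) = (d + 2)^2*(d^3 - 9*d^2 + 23*d - 15) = (d - 1)*(d + 2)^2*(d^2 - 8*d + 15) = (d - 3)*(d - 1)*(d + 2)^2*(d - 5)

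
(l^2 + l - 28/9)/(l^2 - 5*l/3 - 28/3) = (l - 4/3)/(l - 4)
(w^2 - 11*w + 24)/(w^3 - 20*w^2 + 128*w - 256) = (w - 3)/(w^2 - 12*w + 32)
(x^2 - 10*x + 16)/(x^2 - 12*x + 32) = (x - 2)/(x - 4)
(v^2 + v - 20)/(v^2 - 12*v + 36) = (v^2 + v - 20)/(v^2 - 12*v + 36)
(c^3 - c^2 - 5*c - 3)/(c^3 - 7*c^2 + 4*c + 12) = (c^2 - 2*c - 3)/(c^2 - 8*c + 12)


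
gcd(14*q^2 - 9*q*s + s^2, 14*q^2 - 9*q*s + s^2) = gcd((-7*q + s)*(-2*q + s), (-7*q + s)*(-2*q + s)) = 14*q^2 - 9*q*s + s^2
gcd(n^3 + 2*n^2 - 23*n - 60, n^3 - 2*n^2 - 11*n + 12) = n + 3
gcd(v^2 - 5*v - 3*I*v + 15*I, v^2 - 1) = 1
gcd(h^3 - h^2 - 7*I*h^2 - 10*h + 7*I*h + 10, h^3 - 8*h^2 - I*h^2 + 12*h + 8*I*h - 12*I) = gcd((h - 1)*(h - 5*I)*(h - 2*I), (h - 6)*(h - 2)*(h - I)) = 1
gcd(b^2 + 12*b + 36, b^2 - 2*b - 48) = b + 6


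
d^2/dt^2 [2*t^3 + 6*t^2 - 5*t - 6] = 12*t + 12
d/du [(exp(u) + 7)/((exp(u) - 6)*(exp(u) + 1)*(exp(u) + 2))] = 2*(-exp(3*u) - 9*exp(2*u) + 21*exp(u) + 50)*exp(u)/(exp(6*u) - 6*exp(5*u) - 23*exp(4*u) + 72*exp(3*u) + 328*exp(2*u) + 384*exp(u) + 144)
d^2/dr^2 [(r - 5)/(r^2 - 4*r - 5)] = 2/(r^3 + 3*r^2 + 3*r + 1)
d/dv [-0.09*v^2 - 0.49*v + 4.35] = -0.18*v - 0.49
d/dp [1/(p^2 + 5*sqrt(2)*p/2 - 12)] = 2*(-4*p - 5*sqrt(2))/(2*p^2 + 5*sqrt(2)*p - 24)^2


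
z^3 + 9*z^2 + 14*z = z*(z + 2)*(z + 7)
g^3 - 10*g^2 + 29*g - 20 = (g - 5)*(g - 4)*(g - 1)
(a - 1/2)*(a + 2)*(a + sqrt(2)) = a^3 + sqrt(2)*a^2 + 3*a^2/2 - a + 3*sqrt(2)*a/2 - sqrt(2)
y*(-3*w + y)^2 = 9*w^2*y - 6*w*y^2 + y^3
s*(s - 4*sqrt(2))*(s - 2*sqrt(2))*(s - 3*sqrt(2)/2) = s^4 - 15*sqrt(2)*s^3/2 + 34*s^2 - 24*sqrt(2)*s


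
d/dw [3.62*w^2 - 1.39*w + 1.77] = 7.24*w - 1.39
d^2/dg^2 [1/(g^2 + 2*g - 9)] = 2*(-g^2 - 2*g + 4*(g + 1)^2 + 9)/(g^2 + 2*g - 9)^3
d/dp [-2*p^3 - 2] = -6*p^2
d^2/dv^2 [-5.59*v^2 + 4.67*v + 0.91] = -11.1800000000000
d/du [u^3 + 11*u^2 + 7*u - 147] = 3*u^2 + 22*u + 7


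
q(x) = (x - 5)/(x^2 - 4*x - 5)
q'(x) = (4 - 2*x)*(x - 5)/(x^2 - 4*x - 5)^2 + 1/(x^2 - 4*x - 5) = -1/(x^2 + 2*x + 1)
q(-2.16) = -0.86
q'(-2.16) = -0.74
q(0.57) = 0.64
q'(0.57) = -0.41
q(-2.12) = -0.89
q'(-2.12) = -0.80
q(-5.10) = -0.24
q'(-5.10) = -0.06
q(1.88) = 0.35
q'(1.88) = -0.12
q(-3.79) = -0.36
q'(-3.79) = -0.13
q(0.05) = 0.95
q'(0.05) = -0.91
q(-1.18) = -5.56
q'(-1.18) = -30.86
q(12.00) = 0.08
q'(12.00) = -0.00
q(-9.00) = -0.12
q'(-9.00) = -0.02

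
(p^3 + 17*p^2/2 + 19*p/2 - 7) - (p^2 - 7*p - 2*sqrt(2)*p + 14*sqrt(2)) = p^3 + 15*p^2/2 + 2*sqrt(2)*p + 33*p/2 - 14*sqrt(2) - 7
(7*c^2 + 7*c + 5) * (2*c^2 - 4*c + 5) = 14*c^4 - 14*c^3 + 17*c^2 + 15*c + 25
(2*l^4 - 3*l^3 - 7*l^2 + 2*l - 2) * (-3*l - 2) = -6*l^5 + 5*l^4 + 27*l^3 + 8*l^2 + 2*l + 4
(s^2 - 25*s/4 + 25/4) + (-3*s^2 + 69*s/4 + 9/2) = -2*s^2 + 11*s + 43/4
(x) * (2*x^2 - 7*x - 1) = 2*x^3 - 7*x^2 - x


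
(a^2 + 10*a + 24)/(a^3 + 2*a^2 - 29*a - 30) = (a + 4)/(a^2 - 4*a - 5)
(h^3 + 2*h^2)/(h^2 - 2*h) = h*(h + 2)/(h - 2)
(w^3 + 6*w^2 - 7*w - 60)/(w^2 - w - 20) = (w^2 + 2*w - 15)/(w - 5)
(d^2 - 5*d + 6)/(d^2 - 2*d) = (d - 3)/d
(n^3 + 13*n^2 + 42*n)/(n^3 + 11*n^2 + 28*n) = (n + 6)/(n + 4)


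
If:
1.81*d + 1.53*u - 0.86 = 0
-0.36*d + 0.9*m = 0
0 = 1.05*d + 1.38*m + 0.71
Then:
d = -0.44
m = -0.18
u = 1.09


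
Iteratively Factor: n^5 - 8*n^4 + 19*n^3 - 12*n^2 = (n)*(n^4 - 8*n^3 + 19*n^2 - 12*n) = n^2*(n^3 - 8*n^2 + 19*n - 12) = n^2*(n - 1)*(n^2 - 7*n + 12) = n^2*(n - 3)*(n - 1)*(n - 4)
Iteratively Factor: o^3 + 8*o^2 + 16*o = (o + 4)*(o^2 + 4*o) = o*(o + 4)*(o + 4)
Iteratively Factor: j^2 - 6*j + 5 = (j - 1)*(j - 5)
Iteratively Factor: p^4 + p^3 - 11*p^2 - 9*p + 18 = (p - 1)*(p^3 + 2*p^2 - 9*p - 18) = (p - 3)*(p - 1)*(p^2 + 5*p + 6) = (p - 3)*(p - 1)*(p + 3)*(p + 2)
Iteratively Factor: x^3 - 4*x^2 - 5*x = (x + 1)*(x^2 - 5*x) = (x - 5)*(x + 1)*(x)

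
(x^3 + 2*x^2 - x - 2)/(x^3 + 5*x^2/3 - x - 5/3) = 3*(x + 2)/(3*x + 5)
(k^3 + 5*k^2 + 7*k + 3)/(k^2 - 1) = (k^2 + 4*k + 3)/(k - 1)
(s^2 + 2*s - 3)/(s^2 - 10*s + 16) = (s^2 + 2*s - 3)/(s^2 - 10*s + 16)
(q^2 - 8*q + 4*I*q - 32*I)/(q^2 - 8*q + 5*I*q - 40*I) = (q + 4*I)/(q + 5*I)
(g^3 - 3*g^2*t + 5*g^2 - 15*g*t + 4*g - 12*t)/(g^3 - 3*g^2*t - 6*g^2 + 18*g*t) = (g^2 + 5*g + 4)/(g*(g - 6))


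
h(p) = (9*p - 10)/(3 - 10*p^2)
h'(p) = 20*p*(9*p - 10)/(3 - 10*p^2)^2 + 9/(3 - 10*p^2)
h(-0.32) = -6.52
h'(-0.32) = 25.67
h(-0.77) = 5.78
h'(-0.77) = 27.32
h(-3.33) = 0.37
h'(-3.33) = 0.15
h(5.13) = -0.14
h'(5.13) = 0.02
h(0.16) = -3.12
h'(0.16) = -0.36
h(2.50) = -0.21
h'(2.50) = 0.03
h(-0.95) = 3.08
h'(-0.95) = 8.22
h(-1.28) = 1.61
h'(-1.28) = 2.40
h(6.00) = -0.12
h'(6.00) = 0.02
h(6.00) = -0.12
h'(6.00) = 0.02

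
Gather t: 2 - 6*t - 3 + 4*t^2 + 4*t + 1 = 4*t^2 - 2*t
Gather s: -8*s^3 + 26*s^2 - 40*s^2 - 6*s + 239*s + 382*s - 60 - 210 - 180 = -8*s^3 - 14*s^2 + 615*s - 450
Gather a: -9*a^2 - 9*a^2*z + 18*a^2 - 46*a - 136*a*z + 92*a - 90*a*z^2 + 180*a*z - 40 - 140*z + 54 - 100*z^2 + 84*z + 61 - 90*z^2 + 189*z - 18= a^2*(9 - 9*z) + a*(-90*z^2 + 44*z + 46) - 190*z^2 + 133*z + 57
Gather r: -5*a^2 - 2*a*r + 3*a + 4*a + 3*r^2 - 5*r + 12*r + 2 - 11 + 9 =-5*a^2 + 7*a + 3*r^2 + r*(7 - 2*a)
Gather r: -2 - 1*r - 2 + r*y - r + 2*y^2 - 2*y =r*(y - 2) + 2*y^2 - 2*y - 4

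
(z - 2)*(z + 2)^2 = z^3 + 2*z^2 - 4*z - 8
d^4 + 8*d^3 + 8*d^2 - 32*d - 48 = (d - 2)*(d + 2)^2*(d + 6)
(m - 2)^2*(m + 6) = m^3 + 2*m^2 - 20*m + 24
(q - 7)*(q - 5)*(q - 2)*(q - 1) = q^4 - 15*q^3 + 73*q^2 - 129*q + 70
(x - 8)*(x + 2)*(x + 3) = x^3 - 3*x^2 - 34*x - 48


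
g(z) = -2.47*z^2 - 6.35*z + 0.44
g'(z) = -4.94*z - 6.35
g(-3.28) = -5.31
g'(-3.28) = 9.85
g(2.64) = -33.54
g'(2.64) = -19.39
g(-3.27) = -5.21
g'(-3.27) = 9.80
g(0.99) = -8.27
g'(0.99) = -11.24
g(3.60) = -54.43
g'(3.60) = -24.13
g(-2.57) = 0.45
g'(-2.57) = 6.35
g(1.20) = -10.74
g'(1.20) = -12.28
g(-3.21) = -4.63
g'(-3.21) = 9.51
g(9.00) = -256.78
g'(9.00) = -50.81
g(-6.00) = -50.38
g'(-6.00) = 23.29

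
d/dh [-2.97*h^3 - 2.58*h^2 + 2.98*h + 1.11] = -8.91*h^2 - 5.16*h + 2.98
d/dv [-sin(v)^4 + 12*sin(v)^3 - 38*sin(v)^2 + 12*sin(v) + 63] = 4*(-sin(v)^3 + 9*sin(v)^2 - 19*sin(v) + 3)*cos(v)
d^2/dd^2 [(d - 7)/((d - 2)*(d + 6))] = 2*(d^3 - 21*d^2 - 48*d - 148)/(d^6 + 12*d^5 + 12*d^4 - 224*d^3 - 144*d^2 + 1728*d - 1728)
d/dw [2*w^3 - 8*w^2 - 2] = 2*w*(3*w - 8)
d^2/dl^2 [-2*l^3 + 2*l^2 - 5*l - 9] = 4 - 12*l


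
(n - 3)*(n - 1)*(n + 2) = n^3 - 2*n^2 - 5*n + 6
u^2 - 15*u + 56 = (u - 8)*(u - 7)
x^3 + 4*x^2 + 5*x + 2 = (x + 1)^2*(x + 2)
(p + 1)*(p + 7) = p^2 + 8*p + 7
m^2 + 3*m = m*(m + 3)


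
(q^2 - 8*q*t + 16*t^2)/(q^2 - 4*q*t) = (q - 4*t)/q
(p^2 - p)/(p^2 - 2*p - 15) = p*(1 - p)/(-p^2 + 2*p + 15)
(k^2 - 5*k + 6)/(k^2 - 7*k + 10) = (k - 3)/(k - 5)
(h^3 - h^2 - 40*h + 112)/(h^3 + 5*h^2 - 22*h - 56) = (h - 4)/(h + 2)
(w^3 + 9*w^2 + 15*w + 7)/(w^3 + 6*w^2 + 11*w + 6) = (w^2 + 8*w + 7)/(w^2 + 5*w + 6)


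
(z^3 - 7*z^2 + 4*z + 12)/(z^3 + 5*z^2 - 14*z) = (z^2 - 5*z - 6)/(z*(z + 7))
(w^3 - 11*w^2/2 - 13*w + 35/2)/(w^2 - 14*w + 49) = (2*w^2 + 3*w - 5)/(2*(w - 7))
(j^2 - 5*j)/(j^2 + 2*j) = (j - 5)/(j + 2)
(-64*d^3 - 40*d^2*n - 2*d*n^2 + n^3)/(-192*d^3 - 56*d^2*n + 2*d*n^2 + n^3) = (2*d + n)/(6*d + n)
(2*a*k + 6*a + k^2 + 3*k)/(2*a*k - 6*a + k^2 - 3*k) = (k + 3)/(k - 3)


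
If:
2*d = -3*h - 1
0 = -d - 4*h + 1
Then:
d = -7/5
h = 3/5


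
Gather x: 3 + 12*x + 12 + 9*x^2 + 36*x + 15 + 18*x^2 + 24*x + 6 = 27*x^2 + 72*x + 36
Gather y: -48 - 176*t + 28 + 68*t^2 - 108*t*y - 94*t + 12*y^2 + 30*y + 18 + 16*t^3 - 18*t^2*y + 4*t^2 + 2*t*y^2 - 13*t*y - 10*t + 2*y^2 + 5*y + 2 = 16*t^3 + 72*t^2 - 280*t + y^2*(2*t + 14) + y*(-18*t^2 - 121*t + 35)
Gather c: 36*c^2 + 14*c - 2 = 36*c^2 + 14*c - 2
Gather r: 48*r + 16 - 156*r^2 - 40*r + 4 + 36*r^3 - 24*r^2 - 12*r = 36*r^3 - 180*r^2 - 4*r + 20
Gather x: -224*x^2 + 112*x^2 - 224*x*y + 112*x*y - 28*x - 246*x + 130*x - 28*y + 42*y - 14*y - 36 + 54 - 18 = -112*x^2 + x*(-112*y - 144)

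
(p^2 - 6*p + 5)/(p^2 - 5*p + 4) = (p - 5)/(p - 4)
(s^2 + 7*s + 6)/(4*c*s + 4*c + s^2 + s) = (s + 6)/(4*c + s)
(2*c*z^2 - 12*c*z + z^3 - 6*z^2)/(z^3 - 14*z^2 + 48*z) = (2*c + z)/(z - 8)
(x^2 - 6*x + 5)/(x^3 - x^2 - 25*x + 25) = 1/(x + 5)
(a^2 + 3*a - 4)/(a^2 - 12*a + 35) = (a^2 + 3*a - 4)/(a^2 - 12*a + 35)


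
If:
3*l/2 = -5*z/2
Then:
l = -5*z/3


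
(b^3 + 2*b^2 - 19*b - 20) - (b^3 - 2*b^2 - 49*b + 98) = 4*b^2 + 30*b - 118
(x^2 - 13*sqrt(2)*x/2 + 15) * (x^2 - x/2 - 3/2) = x^4 - 13*sqrt(2)*x^3/2 - x^3/2 + 13*sqrt(2)*x^2/4 + 27*x^2/2 - 15*x/2 + 39*sqrt(2)*x/4 - 45/2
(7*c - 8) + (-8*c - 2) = -c - 10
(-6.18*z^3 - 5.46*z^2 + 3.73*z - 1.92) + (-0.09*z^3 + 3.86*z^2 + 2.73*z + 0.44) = -6.27*z^3 - 1.6*z^2 + 6.46*z - 1.48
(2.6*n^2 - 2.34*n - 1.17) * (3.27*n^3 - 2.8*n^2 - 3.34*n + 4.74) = 8.502*n^5 - 14.9318*n^4 - 5.9579*n^3 + 23.4156*n^2 - 7.1838*n - 5.5458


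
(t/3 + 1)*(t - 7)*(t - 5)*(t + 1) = t^4/3 - 8*t^3/3 - 10*t^2/3 + 104*t/3 + 35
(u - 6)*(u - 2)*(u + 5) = u^3 - 3*u^2 - 28*u + 60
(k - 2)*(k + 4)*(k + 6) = k^3 + 8*k^2 + 4*k - 48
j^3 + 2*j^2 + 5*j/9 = j*(j + 1/3)*(j + 5/3)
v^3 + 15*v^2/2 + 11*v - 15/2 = (v - 1/2)*(v + 3)*(v + 5)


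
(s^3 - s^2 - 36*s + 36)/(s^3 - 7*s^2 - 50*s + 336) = (s^2 + 5*s - 6)/(s^2 - s - 56)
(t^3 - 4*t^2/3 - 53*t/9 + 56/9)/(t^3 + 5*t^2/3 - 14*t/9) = (3*t^2 - 11*t + 8)/(t*(3*t - 2))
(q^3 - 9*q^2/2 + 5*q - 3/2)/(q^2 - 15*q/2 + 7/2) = (q^2 - 4*q + 3)/(q - 7)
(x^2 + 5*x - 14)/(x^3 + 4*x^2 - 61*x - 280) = (x - 2)/(x^2 - 3*x - 40)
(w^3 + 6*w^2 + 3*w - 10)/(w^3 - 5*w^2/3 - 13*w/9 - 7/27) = 27*(-w^3 - 6*w^2 - 3*w + 10)/(-27*w^3 + 45*w^2 + 39*w + 7)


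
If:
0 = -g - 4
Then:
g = -4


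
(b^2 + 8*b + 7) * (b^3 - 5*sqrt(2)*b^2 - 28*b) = b^5 - 5*sqrt(2)*b^4 + 8*b^4 - 40*sqrt(2)*b^3 - 21*b^3 - 224*b^2 - 35*sqrt(2)*b^2 - 196*b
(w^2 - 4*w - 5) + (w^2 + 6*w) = 2*w^2 + 2*w - 5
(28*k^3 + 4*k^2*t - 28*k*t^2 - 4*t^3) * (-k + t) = -28*k^4 + 24*k^3*t + 32*k^2*t^2 - 24*k*t^3 - 4*t^4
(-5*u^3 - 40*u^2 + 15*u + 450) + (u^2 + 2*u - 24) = -5*u^3 - 39*u^2 + 17*u + 426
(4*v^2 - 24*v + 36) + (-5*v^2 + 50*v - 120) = -v^2 + 26*v - 84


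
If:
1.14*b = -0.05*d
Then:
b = -0.043859649122807*d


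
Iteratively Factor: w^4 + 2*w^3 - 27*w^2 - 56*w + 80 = (w - 5)*(w^3 + 7*w^2 + 8*w - 16) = (w - 5)*(w + 4)*(w^2 + 3*w - 4) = (w - 5)*(w - 1)*(w + 4)*(w + 4)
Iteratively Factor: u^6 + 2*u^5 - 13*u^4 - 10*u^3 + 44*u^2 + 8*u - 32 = (u + 2)*(u^5 - 13*u^3 + 16*u^2 + 12*u - 16) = (u + 1)*(u + 2)*(u^4 - u^3 - 12*u^2 + 28*u - 16) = (u - 1)*(u + 1)*(u + 2)*(u^3 - 12*u + 16) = (u - 1)*(u + 1)*(u + 2)*(u + 4)*(u^2 - 4*u + 4) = (u - 2)*(u - 1)*(u + 1)*(u + 2)*(u + 4)*(u - 2)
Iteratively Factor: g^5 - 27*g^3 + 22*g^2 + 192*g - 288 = (g - 2)*(g^4 + 2*g^3 - 23*g^2 - 24*g + 144) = (g - 3)*(g - 2)*(g^3 + 5*g^2 - 8*g - 48) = (g - 3)^2*(g - 2)*(g^2 + 8*g + 16) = (g - 3)^2*(g - 2)*(g + 4)*(g + 4)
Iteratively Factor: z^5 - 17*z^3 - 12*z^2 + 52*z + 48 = (z + 2)*(z^4 - 2*z^3 - 13*z^2 + 14*z + 24) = (z - 2)*(z + 2)*(z^3 - 13*z - 12) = (z - 2)*(z + 2)*(z + 3)*(z^2 - 3*z - 4) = (z - 4)*(z - 2)*(z + 2)*(z + 3)*(z + 1)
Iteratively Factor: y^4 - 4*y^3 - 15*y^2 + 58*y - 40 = (y - 2)*(y^3 - 2*y^2 - 19*y + 20) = (y - 2)*(y + 4)*(y^2 - 6*y + 5) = (y - 5)*(y - 2)*(y + 4)*(y - 1)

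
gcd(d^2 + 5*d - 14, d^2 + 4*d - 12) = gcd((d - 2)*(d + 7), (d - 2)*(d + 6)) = d - 2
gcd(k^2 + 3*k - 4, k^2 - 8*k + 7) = k - 1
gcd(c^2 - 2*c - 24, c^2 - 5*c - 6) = c - 6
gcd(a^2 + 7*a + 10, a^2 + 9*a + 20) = a + 5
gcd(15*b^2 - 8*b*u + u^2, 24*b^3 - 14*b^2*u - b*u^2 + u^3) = -3*b + u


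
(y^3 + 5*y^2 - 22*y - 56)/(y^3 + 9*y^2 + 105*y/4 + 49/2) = 4*(y^2 + 3*y - 28)/(4*y^2 + 28*y + 49)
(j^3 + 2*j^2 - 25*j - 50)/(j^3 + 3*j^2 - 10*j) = (j^2 - 3*j - 10)/(j*(j - 2))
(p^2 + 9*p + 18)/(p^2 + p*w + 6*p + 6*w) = (p + 3)/(p + w)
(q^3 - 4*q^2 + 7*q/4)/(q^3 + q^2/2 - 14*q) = (q - 1/2)/(q + 4)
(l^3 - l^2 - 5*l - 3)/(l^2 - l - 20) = (-l^3 + l^2 + 5*l + 3)/(-l^2 + l + 20)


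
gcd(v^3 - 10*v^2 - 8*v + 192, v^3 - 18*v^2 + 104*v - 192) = v^2 - 14*v + 48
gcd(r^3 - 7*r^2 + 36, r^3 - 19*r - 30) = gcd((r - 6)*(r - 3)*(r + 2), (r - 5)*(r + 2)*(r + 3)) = r + 2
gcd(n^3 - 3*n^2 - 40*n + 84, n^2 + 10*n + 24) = n + 6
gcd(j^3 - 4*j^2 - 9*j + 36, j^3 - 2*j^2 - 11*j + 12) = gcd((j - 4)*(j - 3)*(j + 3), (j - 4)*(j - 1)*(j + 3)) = j^2 - j - 12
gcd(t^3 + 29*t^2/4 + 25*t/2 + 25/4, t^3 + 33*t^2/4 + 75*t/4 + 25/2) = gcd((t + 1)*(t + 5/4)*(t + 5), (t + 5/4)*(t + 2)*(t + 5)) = t^2 + 25*t/4 + 25/4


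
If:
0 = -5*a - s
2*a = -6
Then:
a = -3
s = 15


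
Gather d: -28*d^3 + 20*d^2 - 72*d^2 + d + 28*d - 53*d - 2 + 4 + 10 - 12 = -28*d^3 - 52*d^2 - 24*d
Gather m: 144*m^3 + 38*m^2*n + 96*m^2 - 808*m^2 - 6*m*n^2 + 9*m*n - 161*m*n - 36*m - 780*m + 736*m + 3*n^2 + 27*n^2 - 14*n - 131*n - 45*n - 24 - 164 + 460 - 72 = 144*m^3 + m^2*(38*n - 712) + m*(-6*n^2 - 152*n - 80) + 30*n^2 - 190*n + 200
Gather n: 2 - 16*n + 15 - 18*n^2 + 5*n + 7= -18*n^2 - 11*n + 24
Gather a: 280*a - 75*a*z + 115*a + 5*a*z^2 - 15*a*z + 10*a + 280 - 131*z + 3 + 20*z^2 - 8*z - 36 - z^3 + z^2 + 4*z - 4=a*(5*z^2 - 90*z + 405) - z^3 + 21*z^2 - 135*z + 243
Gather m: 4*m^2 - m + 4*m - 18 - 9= 4*m^2 + 3*m - 27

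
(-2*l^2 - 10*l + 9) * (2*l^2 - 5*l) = -4*l^4 - 10*l^3 + 68*l^2 - 45*l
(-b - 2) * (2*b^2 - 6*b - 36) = -2*b^3 + 2*b^2 + 48*b + 72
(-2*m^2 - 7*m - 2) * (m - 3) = -2*m^3 - m^2 + 19*m + 6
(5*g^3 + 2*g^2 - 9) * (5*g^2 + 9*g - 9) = 25*g^5 + 55*g^4 - 27*g^3 - 63*g^2 - 81*g + 81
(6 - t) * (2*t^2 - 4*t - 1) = -2*t^3 + 16*t^2 - 23*t - 6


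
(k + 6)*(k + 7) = k^2 + 13*k + 42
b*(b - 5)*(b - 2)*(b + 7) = b^4 - 39*b^2 + 70*b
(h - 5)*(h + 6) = h^2 + h - 30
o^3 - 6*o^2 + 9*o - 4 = (o - 4)*(o - 1)^2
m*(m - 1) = m^2 - m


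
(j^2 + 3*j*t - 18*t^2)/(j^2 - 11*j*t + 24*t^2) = (-j - 6*t)/(-j + 8*t)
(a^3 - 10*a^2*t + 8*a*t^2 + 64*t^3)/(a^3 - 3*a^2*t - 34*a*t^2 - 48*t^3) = (a - 4*t)/(a + 3*t)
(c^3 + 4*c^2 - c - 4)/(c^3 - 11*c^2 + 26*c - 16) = (c^2 + 5*c + 4)/(c^2 - 10*c + 16)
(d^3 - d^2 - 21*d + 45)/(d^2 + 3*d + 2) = (d^3 - d^2 - 21*d + 45)/(d^2 + 3*d + 2)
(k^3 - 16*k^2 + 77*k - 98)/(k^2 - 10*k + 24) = (k^3 - 16*k^2 + 77*k - 98)/(k^2 - 10*k + 24)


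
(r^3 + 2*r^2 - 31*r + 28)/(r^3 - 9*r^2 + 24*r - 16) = (r + 7)/(r - 4)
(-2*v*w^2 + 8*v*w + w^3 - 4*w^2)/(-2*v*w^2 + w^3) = (w - 4)/w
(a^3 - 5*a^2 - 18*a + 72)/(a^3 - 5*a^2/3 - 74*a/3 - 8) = 3*(a - 3)/(3*a + 1)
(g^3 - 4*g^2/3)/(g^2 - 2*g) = g*(3*g - 4)/(3*(g - 2))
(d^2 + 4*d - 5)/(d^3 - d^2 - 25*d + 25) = 1/(d - 5)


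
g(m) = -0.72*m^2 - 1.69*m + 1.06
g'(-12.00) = 15.59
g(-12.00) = -82.34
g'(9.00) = -14.65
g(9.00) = -72.47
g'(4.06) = -7.54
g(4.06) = -17.67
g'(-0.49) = -0.98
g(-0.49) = 1.72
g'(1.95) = -4.50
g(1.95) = -4.97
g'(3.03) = -6.05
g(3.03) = -10.67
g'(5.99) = -10.32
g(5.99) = -34.90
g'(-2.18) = 1.45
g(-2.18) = 1.32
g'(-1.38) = 0.30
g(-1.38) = 2.02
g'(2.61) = -5.45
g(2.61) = -8.26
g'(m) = -1.44*m - 1.69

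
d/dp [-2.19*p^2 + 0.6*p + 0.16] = 0.6 - 4.38*p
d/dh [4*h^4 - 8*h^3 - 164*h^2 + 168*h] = 16*h^3 - 24*h^2 - 328*h + 168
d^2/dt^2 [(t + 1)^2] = 2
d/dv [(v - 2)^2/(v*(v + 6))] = 2*(5*v^2 - 4*v - 12)/(v^2*(v^2 + 12*v + 36))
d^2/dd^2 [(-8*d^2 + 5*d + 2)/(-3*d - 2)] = 88/(27*d^3 + 54*d^2 + 36*d + 8)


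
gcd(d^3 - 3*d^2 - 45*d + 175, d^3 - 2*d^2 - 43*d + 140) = d^2 + 2*d - 35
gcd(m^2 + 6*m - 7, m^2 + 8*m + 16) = 1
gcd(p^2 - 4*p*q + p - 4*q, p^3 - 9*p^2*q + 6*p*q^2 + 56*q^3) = p - 4*q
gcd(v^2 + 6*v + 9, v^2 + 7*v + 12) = v + 3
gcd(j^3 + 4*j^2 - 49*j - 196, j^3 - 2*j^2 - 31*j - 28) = j^2 - 3*j - 28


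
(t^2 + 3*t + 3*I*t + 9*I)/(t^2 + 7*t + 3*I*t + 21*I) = (t + 3)/(t + 7)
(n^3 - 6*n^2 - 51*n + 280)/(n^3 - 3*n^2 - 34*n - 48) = (n^2 + 2*n - 35)/(n^2 + 5*n + 6)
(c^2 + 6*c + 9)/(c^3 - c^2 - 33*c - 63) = 1/(c - 7)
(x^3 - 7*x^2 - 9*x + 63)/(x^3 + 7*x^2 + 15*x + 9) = (x^2 - 10*x + 21)/(x^2 + 4*x + 3)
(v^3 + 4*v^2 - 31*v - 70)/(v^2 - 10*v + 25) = (v^2 + 9*v + 14)/(v - 5)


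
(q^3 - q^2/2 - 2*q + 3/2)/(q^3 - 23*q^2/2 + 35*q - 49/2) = (2*q^2 + q - 3)/(2*q^2 - 21*q + 49)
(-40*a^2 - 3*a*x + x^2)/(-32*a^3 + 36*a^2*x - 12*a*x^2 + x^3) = (5*a + x)/(4*a^2 - 4*a*x + x^2)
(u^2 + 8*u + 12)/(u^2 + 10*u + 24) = (u + 2)/(u + 4)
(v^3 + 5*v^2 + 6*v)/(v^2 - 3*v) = (v^2 + 5*v + 6)/(v - 3)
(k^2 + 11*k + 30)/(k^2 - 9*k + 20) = (k^2 + 11*k + 30)/(k^2 - 9*k + 20)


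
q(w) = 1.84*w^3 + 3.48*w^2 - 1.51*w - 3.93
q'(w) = 5.52*w^2 + 6.96*w - 1.51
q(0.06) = -4.01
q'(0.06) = -1.07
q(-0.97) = -0.87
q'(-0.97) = -3.07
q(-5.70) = -223.01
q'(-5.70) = 138.16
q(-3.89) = -53.71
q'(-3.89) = 54.94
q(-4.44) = -89.67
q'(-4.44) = 76.41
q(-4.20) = -72.52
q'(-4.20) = 66.63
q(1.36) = 5.08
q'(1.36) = 18.17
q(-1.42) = -0.04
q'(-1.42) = -0.26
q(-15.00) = -5408.28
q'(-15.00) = 1136.09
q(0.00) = -3.93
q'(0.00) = -1.51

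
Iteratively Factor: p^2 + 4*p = (p)*(p + 4)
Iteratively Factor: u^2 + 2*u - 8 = (u + 4)*(u - 2)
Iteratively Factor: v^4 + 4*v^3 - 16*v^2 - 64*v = (v - 4)*(v^3 + 8*v^2 + 16*v) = (v - 4)*(v + 4)*(v^2 + 4*v) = v*(v - 4)*(v + 4)*(v + 4)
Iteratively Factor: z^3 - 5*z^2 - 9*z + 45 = (z - 3)*(z^2 - 2*z - 15) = (z - 5)*(z - 3)*(z + 3)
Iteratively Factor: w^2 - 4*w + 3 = (w - 1)*(w - 3)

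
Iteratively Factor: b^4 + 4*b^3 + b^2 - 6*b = (b)*(b^3 + 4*b^2 + b - 6) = b*(b - 1)*(b^2 + 5*b + 6) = b*(b - 1)*(b + 3)*(b + 2)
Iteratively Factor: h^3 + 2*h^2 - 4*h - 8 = (h - 2)*(h^2 + 4*h + 4) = (h - 2)*(h + 2)*(h + 2)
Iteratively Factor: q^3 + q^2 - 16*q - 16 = (q + 4)*(q^2 - 3*q - 4) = (q + 1)*(q + 4)*(q - 4)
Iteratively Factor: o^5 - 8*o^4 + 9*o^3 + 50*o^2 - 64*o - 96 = (o - 4)*(o^4 - 4*o^3 - 7*o^2 + 22*o + 24) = (o - 4)*(o + 2)*(o^3 - 6*o^2 + 5*o + 12) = (o - 4)*(o + 1)*(o + 2)*(o^2 - 7*o + 12) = (o - 4)^2*(o + 1)*(o + 2)*(o - 3)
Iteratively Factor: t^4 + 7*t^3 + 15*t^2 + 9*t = (t + 3)*(t^3 + 4*t^2 + 3*t) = (t + 1)*(t + 3)*(t^2 + 3*t) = (t + 1)*(t + 3)^2*(t)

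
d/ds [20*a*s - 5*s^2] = 20*a - 10*s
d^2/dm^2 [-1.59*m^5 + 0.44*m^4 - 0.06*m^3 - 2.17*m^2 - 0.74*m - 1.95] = -31.8*m^3 + 5.28*m^2 - 0.36*m - 4.34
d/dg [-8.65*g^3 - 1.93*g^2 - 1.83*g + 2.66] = -25.95*g^2 - 3.86*g - 1.83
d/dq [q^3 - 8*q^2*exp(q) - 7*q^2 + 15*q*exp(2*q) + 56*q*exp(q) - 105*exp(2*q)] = -8*q^2*exp(q) + 3*q^2 + 30*q*exp(2*q) + 40*q*exp(q) - 14*q - 195*exp(2*q) + 56*exp(q)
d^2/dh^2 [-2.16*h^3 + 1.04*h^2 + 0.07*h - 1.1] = 2.08 - 12.96*h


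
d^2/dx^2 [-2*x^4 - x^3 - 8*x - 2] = 6*x*(-4*x - 1)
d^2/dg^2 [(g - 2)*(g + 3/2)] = 2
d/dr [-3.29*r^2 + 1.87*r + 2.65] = 1.87 - 6.58*r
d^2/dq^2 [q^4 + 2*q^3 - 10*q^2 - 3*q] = 12*q^2 + 12*q - 20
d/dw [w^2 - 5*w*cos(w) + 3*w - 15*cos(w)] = 5*w*sin(w) + 2*w + 15*sin(w) - 5*cos(w) + 3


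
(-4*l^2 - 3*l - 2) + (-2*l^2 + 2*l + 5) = -6*l^2 - l + 3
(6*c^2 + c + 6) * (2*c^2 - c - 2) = 12*c^4 - 4*c^3 - c^2 - 8*c - 12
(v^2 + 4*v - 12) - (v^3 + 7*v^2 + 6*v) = -v^3 - 6*v^2 - 2*v - 12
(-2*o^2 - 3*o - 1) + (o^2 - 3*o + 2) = -o^2 - 6*o + 1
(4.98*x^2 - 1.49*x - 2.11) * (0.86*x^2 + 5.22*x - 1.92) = 4.2828*x^4 + 24.7142*x^3 - 19.154*x^2 - 8.1534*x + 4.0512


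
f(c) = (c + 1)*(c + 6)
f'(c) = 2*c + 7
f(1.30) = 16.79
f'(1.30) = 9.60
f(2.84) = 33.95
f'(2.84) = 12.68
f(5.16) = 68.75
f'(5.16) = 17.32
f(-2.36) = -4.95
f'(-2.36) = 2.28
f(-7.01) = 6.07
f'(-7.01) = -7.02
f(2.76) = 32.94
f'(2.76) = 12.52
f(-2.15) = -4.43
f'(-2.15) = 2.70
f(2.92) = 34.97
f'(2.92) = 12.84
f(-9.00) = 24.00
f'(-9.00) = -11.00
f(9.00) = 150.00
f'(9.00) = 25.00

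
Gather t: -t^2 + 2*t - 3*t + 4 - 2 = -t^2 - t + 2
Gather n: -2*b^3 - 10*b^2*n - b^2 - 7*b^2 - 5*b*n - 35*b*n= -2*b^3 - 8*b^2 + n*(-10*b^2 - 40*b)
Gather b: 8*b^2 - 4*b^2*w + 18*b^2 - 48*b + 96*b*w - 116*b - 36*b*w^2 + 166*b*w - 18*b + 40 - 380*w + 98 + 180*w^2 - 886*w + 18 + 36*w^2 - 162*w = b^2*(26 - 4*w) + b*(-36*w^2 + 262*w - 182) + 216*w^2 - 1428*w + 156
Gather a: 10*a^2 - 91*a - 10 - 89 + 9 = 10*a^2 - 91*a - 90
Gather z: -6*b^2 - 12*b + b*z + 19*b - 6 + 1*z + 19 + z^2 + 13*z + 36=-6*b^2 + 7*b + z^2 + z*(b + 14) + 49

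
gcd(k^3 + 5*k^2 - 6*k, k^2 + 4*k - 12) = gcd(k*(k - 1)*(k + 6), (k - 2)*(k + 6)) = k + 6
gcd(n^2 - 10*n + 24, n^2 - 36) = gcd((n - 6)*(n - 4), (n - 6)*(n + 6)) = n - 6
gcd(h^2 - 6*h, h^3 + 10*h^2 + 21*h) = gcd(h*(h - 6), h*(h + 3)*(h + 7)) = h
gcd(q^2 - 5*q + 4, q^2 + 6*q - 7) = q - 1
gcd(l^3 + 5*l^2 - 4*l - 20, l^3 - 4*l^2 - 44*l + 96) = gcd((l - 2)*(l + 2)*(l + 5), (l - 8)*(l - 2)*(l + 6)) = l - 2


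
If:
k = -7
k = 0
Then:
No Solution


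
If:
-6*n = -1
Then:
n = 1/6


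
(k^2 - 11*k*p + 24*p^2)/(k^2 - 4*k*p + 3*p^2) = (-k + 8*p)/(-k + p)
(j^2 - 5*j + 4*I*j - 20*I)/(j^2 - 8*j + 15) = (j + 4*I)/(j - 3)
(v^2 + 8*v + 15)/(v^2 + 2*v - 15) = (v + 3)/(v - 3)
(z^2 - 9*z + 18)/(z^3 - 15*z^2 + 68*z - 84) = (z - 3)/(z^2 - 9*z + 14)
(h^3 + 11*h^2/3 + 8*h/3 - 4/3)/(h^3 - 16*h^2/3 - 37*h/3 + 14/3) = (h + 2)/(h - 7)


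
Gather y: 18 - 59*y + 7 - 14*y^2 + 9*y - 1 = -14*y^2 - 50*y + 24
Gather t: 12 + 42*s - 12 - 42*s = 0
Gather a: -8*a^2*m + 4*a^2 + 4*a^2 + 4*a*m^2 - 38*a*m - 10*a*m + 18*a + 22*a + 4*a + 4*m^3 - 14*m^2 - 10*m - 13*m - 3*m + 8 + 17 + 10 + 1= a^2*(8 - 8*m) + a*(4*m^2 - 48*m + 44) + 4*m^3 - 14*m^2 - 26*m + 36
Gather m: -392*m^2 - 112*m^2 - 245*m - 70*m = -504*m^2 - 315*m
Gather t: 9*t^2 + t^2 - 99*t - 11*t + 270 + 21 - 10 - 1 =10*t^2 - 110*t + 280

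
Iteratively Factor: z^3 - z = (z)*(z^2 - 1) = z*(z - 1)*(z + 1)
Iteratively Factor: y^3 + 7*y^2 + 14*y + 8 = (y + 4)*(y^2 + 3*y + 2) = (y + 2)*(y + 4)*(y + 1)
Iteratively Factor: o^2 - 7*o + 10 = (o - 2)*(o - 5)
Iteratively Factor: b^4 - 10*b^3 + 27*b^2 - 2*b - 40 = (b - 4)*(b^3 - 6*b^2 + 3*b + 10) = (b - 5)*(b - 4)*(b^2 - b - 2) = (b - 5)*(b - 4)*(b - 2)*(b + 1)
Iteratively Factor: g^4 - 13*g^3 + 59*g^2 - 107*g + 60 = (g - 4)*(g^3 - 9*g^2 + 23*g - 15) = (g - 4)*(g - 3)*(g^2 - 6*g + 5) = (g - 4)*(g - 3)*(g - 1)*(g - 5)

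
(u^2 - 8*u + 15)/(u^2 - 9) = (u - 5)/(u + 3)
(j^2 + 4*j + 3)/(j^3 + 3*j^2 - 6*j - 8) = (j + 3)/(j^2 + 2*j - 8)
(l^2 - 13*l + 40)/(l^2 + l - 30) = (l - 8)/(l + 6)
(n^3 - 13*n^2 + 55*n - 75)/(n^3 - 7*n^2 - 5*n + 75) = (n - 3)/(n + 3)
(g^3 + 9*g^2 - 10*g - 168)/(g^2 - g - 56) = (g^2 + 2*g - 24)/(g - 8)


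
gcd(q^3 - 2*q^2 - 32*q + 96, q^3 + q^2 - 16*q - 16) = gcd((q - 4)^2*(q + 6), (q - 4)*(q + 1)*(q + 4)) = q - 4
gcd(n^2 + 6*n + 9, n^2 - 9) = n + 3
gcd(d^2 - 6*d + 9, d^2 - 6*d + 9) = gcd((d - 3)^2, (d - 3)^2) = d^2 - 6*d + 9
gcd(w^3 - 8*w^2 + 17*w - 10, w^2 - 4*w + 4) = w - 2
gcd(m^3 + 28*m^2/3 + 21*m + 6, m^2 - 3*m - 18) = m + 3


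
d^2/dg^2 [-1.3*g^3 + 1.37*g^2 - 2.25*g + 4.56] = 2.74 - 7.8*g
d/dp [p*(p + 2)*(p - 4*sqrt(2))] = 3*p^2 - 8*sqrt(2)*p + 4*p - 8*sqrt(2)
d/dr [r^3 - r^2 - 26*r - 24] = 3*r^2 - 2*r - 26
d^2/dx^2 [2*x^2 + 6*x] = 4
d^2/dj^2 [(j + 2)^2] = 2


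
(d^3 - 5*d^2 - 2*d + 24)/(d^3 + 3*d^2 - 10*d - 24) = (d - 4)/(d + 4)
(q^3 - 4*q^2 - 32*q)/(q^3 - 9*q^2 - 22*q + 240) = q*(q + 4)/(q^2 - q - 30)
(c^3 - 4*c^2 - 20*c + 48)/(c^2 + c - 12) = (c^2 - 8*c + 12)/(c - 3)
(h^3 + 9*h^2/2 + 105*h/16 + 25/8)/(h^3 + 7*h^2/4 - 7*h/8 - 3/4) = (16*h^2 + 40*h + 25)/(2*(8*h^2 - 2*h - 3))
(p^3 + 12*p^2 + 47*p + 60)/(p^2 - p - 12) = (p^2 + 9*p + 20)/(p - 4)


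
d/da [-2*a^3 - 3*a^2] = 6*a*(-a - 1)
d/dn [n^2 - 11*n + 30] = 2*n - 11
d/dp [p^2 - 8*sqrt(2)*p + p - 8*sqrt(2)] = 2*p - 8*sqrt(2) + 1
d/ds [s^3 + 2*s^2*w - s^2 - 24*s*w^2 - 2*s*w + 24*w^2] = 3*s^2 + 4*s*w - 2*s - 24*w^2 - 2*w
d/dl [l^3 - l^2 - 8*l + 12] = 3*l^2 - 2*l - 8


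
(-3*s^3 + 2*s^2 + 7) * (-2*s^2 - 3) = 6*s^5 - 4*s^4 + 9*s^3 - 20*s^2 - 21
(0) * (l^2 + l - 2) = 0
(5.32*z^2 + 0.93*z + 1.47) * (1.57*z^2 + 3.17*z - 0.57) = 8.3524*z^4 + 18.3245*z^3 + 2.2236*z^2 + 4.1298*z - 0.8379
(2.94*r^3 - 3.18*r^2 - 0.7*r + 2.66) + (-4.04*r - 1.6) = 2.94*r^3 - 3.18*r^2 - 4.74*r + 1.06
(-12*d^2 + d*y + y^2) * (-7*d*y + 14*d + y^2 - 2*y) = 84*d^3*y - 168*d^3 - 19*d^2*y^2 + 38*d^2*y - 6*d*y^3 + 12*d*y^2 + y^4 - 2*y^3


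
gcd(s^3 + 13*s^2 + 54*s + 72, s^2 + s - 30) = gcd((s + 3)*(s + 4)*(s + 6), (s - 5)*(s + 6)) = s + 6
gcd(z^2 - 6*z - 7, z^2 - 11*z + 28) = z - 7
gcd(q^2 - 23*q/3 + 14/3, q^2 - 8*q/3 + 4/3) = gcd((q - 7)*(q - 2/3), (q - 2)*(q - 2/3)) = q - 2/3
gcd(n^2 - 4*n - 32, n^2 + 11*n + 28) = n + 4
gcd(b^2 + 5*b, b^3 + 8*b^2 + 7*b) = b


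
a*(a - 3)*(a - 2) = a^3 - 5*a^2 + 6*a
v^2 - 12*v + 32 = (v - 8)*(v - 4)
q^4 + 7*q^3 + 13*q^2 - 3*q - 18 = (q - 1)*(q + 2)*(q + 3)^2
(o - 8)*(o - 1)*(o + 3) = o^3 - 6*o^2 - 19*o + 24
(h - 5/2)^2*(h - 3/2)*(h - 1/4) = h^4 - 27*h^3/4 + 123*h^2/8 - 205*h/16 + 75/32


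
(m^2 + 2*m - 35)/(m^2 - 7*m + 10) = (m + 7)/(m - 2)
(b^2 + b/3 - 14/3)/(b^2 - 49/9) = 3*(b - 2)/(3*b - 7)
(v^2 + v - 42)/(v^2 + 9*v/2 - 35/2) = 2*(v - 6)/(2*v - 5)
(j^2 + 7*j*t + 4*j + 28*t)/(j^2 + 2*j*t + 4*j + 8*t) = (j + 7*t)/(j + 2*t)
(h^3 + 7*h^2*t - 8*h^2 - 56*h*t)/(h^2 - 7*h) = (h^2 + 7*h*t - 8*h - 56*t)/(h - 7)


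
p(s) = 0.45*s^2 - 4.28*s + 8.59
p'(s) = 0.9*s - 4.28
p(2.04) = 1.73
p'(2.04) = -2.44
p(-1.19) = 14.32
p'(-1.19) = -5.35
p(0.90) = 5.10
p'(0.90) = -3.47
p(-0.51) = 10.89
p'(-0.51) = -4.74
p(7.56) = 1.95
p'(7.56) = 2.52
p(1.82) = 2.29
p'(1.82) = -2.64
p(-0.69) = 11.76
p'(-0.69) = -4.90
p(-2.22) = 20.31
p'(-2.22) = -6.28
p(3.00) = -0.20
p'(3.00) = -1.58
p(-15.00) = 174.04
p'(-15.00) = -17.78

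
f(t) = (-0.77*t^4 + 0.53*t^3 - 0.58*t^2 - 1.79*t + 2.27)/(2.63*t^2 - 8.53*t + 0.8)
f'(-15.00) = 8.06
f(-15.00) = -56.73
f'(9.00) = -5.77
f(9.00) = -34.48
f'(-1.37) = 0.59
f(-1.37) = -0.03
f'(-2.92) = 1.22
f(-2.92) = -1.38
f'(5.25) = -1.89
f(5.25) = -18.64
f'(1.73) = 2.57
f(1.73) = 1.10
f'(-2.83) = 1.18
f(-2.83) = -1.28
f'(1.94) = 4.02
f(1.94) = 1.78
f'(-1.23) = 0.56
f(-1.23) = 0.06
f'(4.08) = 6.62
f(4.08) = -19.64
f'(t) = (8.53 - 5.26*t)*(-0.77*t^4 + 0.53*t^3 - 0.58*t^2 - 1.79*t + 2.27)/(2.63*t^2 - 8.53*t + 0.8)^2 + (-3.08*t^3 + 1.59*t^2 - 1.16*t - 1.79)/(2.63*t^2 - 8.53*t + 0.8)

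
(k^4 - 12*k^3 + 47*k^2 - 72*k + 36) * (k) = k^5 - 12*k^4 + 47*k^3 - 72*k^2 + 36*k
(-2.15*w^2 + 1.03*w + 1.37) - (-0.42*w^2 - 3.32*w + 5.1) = -1.73*w^2 + 4.35*w - 3.73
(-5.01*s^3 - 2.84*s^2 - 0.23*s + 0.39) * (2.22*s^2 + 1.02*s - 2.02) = -11.1222*s^5 - 11.415*s^4 + 6.7128*s^3 + 6.368*s^2 + 0.8624*s - 0.7878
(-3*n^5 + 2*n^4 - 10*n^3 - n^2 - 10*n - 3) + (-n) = -3*n^5 + 2*n^4 - 10*n^3 - n^2 - 11*n - 3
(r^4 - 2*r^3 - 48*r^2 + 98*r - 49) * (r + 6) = r^5 + 4*r^4 - 60*r^3 - 190*r^2 + 539*r - 294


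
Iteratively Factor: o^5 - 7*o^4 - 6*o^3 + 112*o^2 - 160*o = (o + 4)*(o^4 - 11*o^3 + 38*o^2 - 40*o) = (o - 4)*(o + 4)*(o^3 - 7*o^2 + 10*o) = (o - 4)*(o - 2)*(o + 4)*(o^2 - 5*o) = (o - 5)*(o - 4)*(o - 2)*(o + 4)*(o)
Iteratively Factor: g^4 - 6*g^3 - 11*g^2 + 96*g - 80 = (g + 4)*(g^3 - 10*g^2 + 29*g - 20) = (g - 1)*(g + 4)*(g^2 - 9*g + 20) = (g - 4)*(g - 1)*(g + 4)*(g - 5)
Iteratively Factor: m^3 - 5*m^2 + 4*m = (m - 4)*(m^2 - m) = (m - 4)*(m - 1)*(m)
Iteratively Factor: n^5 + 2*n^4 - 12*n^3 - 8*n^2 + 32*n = (n + 4)*(n^4 - 2*n^3 - 4*n^2 + 8*n) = n*(n + 4)*(n^3 - 2*n^2 - 4*n + 8) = n*(n - 2)*(n + 4)*(n^2 - 4) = n*(n - 2)^2*(n + 4)*(n + 2)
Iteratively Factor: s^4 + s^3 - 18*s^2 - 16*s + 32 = (s - 4)*(s^3 + 5*s^2 + 2*s - 8) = (s - 4)*(s + 2)*(s^2 + 3*s - 4) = (s - 4)*(s - 1)*(s + 2)*(s + 4)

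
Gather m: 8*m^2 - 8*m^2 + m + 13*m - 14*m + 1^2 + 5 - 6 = 0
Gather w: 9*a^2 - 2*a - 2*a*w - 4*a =9*a^2 - 2*a*w - 6*a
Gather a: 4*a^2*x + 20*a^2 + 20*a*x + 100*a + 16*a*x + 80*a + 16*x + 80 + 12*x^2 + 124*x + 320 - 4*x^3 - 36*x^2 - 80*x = a^2*(4*x + 20) + a*(36*x + 180) - 4*x^3 - 24*x^2 + 60*x + 400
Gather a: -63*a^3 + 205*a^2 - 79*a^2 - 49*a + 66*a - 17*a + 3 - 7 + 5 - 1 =-63*a^3 + 126*a^2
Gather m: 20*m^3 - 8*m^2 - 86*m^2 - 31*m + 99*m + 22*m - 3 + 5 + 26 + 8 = 20*m^3 - 94*m^2 + 90*m + 36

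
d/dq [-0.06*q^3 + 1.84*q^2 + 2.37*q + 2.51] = -0.18*q^2 + 3.68*q + 2.37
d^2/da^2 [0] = 0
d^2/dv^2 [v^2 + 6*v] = 2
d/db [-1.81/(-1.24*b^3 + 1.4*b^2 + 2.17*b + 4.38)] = (-6.7332*b^2 + 5.068*b + 3.9277)/(-1.24*b^3 + 1.4*b^2 + 2.17*b + 4.38)^2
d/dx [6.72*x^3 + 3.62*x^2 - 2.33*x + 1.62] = 20.16*x^2 + 7.24*x - 2.33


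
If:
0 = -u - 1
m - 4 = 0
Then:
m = 4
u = -1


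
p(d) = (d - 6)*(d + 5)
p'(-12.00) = -25.00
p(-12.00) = 126.00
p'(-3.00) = -7.00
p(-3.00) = -18.00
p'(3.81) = 6.62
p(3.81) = -19.29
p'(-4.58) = -10.16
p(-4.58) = -4.44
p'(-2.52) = -6.04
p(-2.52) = -21.13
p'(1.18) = 1.36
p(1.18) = -29.79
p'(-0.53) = -2.06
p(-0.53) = -29.19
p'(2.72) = 4.44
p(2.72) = -25.32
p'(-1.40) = -3.80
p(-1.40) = -26.64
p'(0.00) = -1.00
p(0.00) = -30.00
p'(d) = 2*d - 1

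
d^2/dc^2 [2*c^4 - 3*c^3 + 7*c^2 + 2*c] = 24*c^2 - 18*c + 14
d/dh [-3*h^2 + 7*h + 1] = 7 - 6*h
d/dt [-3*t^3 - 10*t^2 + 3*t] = -9*t^2 - 20*t + 3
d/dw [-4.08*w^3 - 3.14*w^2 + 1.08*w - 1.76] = -12.24*w^2 - 6.28*w + 1.08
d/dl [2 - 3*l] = -3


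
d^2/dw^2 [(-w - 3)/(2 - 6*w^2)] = 9*(4*w^2*(w + 3) - (w + 1)*(3*w^2 - 1))/(3*w^2 - 1)^3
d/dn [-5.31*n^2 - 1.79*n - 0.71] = -10.62*n - 1.79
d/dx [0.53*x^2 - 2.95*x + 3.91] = 1.06*x - 2.95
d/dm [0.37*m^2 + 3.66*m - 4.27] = 0.74*m + 3.66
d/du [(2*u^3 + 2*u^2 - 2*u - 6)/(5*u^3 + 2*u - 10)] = 2*(-5*u^4 + 14*u^3 + 17*u^2 - 20*u + 16)/(25*u^6 + 20*u^4 - 100*u^3 + 4*u^2 - 40*u + 100)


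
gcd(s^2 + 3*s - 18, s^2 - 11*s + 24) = s - 3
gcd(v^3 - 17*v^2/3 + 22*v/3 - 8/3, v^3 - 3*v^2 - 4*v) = v - 4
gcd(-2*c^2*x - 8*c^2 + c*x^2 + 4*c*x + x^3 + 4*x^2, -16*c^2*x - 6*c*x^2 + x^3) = 2*c + x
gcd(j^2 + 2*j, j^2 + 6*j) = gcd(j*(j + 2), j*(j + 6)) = j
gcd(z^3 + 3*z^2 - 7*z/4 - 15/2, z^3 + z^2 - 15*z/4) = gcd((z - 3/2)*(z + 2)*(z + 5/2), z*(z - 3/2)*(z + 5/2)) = z^2 + z - 15/4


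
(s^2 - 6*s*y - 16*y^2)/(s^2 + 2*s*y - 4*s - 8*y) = (s - 8*y)/(s - 4)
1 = 1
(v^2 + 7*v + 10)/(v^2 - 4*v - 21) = (v^2 + 7*v + 10)/(v^2 - 4*v - 21)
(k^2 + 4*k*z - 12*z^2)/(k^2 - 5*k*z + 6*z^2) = (-k - 6*z)/(-k + 3*z)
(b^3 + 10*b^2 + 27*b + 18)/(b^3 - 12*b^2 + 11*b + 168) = (b^2 + 7*b + 6)/(b^2 - 15*b + 56)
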